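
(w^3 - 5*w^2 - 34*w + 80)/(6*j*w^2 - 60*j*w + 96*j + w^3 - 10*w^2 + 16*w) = (w + 5)/(6*j + w)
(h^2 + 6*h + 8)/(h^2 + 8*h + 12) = (h + 4)/(h + 6)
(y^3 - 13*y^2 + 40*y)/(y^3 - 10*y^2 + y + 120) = y/(y + 3)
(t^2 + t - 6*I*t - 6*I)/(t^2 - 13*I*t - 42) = (t + 1)/(t - 7*I)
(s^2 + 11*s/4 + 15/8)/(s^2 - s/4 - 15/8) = (2*s + 3)/(2*s - 3)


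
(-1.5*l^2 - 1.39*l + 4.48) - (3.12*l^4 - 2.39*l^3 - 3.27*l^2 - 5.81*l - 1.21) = -3.12*l^4 + 2.39*l^3 + 1.77*l^2 + 4.42*l + 5.69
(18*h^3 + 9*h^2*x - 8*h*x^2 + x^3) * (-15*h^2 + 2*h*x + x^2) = -270*h^5 - 99*h^4*x + 156*h^3*x^2 - 22*h^2*x^3 - 6*h*x^4 + x^5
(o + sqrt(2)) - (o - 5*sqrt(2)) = 6*sqrt(2)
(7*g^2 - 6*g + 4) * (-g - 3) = -7*g^3 - 15*g^2 + 14*g - 12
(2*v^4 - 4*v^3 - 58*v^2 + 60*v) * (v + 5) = 2*v^5 + 6*v^4 - 78*v^3 - 230*v^2 + 300*v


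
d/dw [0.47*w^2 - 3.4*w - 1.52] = 0.94*w - 3.4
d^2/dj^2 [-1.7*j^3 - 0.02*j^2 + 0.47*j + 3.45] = -10.2*j - 0.04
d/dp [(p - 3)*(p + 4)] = 2*p + 1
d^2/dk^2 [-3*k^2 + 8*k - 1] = -6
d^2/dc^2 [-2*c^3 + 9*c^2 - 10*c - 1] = 18 - 12*c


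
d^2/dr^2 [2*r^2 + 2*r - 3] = 4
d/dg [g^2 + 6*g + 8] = 2*g + 6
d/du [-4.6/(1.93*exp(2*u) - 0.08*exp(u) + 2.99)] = (17.756*exp(u) - 0.368)*exp(u)/(1.93*exp(2*u) - 0.08*exp(u) + 2.99)^2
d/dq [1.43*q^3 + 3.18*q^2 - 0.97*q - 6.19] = 4.29*q^2 + 6.36*q - 0.97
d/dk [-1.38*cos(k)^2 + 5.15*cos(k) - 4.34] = (2.76*cos(k) - 5.15)*sin(k)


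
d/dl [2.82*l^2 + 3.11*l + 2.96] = 5.64*l + 3.11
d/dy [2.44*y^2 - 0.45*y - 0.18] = 4.88*y - 0.45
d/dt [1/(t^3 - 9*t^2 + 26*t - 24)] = (-3*t^2 + 18*t - 26)/(t^3 - 9*t^2 + 26*t - 24)^2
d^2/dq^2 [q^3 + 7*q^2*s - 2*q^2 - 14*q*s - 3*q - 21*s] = 6*q + 14*s - 4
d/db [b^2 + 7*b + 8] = 2*b + 7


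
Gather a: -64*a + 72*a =8*a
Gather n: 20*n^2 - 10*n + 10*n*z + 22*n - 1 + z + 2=20*n^2 + n*(10*z + 12) + z + 1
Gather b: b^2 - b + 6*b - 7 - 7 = b^2 + 5*b - 14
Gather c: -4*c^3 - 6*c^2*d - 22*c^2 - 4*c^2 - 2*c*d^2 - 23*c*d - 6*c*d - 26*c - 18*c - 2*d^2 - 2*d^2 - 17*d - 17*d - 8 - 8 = -4*c^3 + c^2*(-6*d - 26) + c*(-2*d^2 - 29*d - 44) - 4*d^2 - 34*d - 16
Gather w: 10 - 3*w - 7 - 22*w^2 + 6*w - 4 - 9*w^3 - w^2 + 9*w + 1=-9*w^3 - 23*w^2 + 12*w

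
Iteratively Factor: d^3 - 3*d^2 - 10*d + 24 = (d + 3)*(d^2 - 6*d + 8) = (d - 2)*(d + 3)*(d - 4)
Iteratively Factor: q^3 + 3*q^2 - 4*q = (q + 4)*(q^2 - q) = (q - 1)*(q + 4)*(q)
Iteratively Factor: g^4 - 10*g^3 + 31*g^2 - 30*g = (g - 5)*(g^3 - 5*g^2 + 6*g) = g*(g - 5)*(g^2 - 5*g + 6) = g*(g - 5)*(g - 2)*(g - 3)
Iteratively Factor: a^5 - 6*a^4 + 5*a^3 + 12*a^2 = (a + 1)*(a^4 - 7*a^3 + 12*a^2) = (a - 3)*(a + 1)*(a^3 - 4*a^2) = a*(a - 3)*(a + 1)*(a^2 - 4*a) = a*(a - 4)*(a - 3)*(a + 1)*(a)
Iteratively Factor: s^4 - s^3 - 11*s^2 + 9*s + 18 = (s - 3)*(s^3 + 2*s^2 - 5*s - 6) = (s - 3)*(s - 2)*(s^2 + 4*s + 3) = (s - 3)*(s - 2)*(s + 3)*(s + 1)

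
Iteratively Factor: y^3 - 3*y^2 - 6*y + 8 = (y + 2)*(y^2 - 5*y + 4) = (y - 4)*(y + 2)*(y - 1)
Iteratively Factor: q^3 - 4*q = (q - 2)*(q^2 + 2*q) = (q - 2)*(q + 2)*(q)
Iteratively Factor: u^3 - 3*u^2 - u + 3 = (u - 3)*(u^2 - 1) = (u - 3)*(u - 1)*(u + 1)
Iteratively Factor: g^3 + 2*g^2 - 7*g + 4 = (g - 1)*(g^2 + 3*g - 4) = (g - 1)^2*(g + 4)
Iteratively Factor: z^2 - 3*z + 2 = (z - 1)*(z - 2)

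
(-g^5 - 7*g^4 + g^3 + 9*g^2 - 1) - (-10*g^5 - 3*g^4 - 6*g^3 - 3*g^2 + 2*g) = 9*g^5 - 4*g^4 + 7*g^3 + 12*g^2 - 2*g - 1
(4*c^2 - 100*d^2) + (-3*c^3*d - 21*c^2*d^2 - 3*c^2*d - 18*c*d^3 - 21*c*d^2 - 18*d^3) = -3*c^3*d - 21*c^2*d^2 - 3*c^2*d + 4*c^2 - 18*c*d^3 - 21*c*d^2 - 18*d^3 - 100*d^2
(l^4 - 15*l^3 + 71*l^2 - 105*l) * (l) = l^5 - 15*l^4 + 71*l^3 - 105*l^2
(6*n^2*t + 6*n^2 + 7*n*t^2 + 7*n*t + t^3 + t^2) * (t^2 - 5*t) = 6*n^2*t^3 - 24*n^2*t^2 - 30*n^2*t + 7*n*t^4 - 28*n*t^3 - 35*n*t^2 + t^5 - 4*t^4 - 5*t^3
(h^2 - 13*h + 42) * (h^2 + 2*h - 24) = h^4 - 11*h^3 - 8*h^2 + 396*h - 1008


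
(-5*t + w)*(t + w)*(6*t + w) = -30*t^3 - 29*t^2*w + 2*t*w^2 + w^3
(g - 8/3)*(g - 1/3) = g^2 - 3*g + 8/9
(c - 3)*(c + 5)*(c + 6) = c^3 + 8*c^2 - 3*c - 90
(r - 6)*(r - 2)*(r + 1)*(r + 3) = r^4 - 4*r^3 - 17*r^2 + 24*r + 36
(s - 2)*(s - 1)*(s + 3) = s^3 - 7*s + 6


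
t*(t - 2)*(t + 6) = t^3 + 4*t^2 - 12*t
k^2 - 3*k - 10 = (k - 5)*(k + 2)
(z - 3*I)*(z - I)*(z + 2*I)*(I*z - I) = I*z^4 + 2*z^3 - I*z^3 - 2*z^2 + 5*I*z^2 + 6*z - 5*I*z - 6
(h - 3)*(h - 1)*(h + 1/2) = h^3 - 7*h^2/2 + h + 3/2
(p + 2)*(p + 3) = p^2 + 5*p + 6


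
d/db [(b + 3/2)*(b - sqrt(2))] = 2*b - sqrt(2) + 3/2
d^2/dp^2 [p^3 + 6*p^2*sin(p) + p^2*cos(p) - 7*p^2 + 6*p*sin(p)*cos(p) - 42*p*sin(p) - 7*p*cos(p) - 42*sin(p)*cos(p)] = -6*p^2*sin(p) - p^2*cos(p) + 38*p*sin(p) - 12*p*sin(2*p) + 31*p*cos(p) + 6*p + 26*sin(p) + 84*sin(2*p) - 82*cos(p) + 12*cos(2*p) - 14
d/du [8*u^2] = 16*u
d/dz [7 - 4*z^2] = -8*z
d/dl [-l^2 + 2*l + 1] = 2 - 2*l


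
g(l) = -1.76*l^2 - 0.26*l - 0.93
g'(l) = -3.52*l - 0.26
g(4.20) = -33.07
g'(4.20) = -15.04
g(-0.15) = -0.93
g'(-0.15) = 0.27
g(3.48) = -23.15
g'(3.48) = -12.51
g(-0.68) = -1.57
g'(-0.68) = 2.13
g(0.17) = -1.03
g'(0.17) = -0.86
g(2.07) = -9.01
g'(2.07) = -7.55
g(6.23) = -70.86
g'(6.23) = -22.19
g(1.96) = -8.20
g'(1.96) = -7.16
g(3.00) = -17.55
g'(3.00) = -10.82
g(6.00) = -65.85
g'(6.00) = -21.38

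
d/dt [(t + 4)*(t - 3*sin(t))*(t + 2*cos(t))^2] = (t + 2*cos(t))*(-2*(t + 4)*(t - 3*sin(t))*(2*sin(t) - 1) - (t + 4)*(t + 2*cos(t))*(3*cos(t) - 1) + (t - 3*sin(t))*(t + 2*cos(t)))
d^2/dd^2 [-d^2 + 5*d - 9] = -2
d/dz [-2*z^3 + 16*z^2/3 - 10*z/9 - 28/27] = -6*z^2 + 32*z/3 - 10/9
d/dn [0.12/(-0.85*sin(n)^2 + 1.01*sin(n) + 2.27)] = (0.204*sin(n) - 0.1212)*cos(n)/(-0.85*sin(n)^2 + 1.01*sin(n) + 2.27)^2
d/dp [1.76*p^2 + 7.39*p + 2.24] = 3.52*p + 7.39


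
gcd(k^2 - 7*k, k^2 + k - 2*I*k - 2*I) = 1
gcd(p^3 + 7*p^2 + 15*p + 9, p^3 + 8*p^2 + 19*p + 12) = p^2 + 4*p + 3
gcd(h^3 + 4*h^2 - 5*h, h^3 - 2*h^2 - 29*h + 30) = h^2 + 4*h - 5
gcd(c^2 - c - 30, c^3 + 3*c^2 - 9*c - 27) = 1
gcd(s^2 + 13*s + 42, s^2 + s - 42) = s + 7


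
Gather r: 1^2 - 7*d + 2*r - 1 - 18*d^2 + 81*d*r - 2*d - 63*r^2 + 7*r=-18*d^2 - 9*d - 63*r^2 + r*(81*d + 9)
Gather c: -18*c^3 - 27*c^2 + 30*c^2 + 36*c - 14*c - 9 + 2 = -18*c^3 + 3*c^2 + 22*c - 7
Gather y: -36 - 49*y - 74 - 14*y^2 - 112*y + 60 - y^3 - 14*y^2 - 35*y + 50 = -y^3 - 28*y^2 - 196*y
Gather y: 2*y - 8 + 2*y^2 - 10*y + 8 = 2*y^2 - 8*y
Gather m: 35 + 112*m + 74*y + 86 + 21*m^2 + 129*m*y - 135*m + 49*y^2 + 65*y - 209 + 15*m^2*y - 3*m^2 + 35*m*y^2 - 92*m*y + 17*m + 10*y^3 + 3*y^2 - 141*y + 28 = m^2*(15*y + 18) + m*(35*y^2 + 37*y - 6) + 10*y^3 + 52*y^2 - 2*y - 60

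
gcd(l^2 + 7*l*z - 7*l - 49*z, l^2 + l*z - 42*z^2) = l + 7*z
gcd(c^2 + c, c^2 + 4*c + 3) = c + 1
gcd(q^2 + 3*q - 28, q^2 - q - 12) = q - 4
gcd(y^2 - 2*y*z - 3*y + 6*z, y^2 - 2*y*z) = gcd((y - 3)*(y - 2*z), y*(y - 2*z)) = y - 2*z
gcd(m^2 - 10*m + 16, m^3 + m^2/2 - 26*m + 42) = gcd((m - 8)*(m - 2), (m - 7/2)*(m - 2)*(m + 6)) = m - 2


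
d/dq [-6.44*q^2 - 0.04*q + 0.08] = -12.88*q - 0.04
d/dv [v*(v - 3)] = 2*v - 3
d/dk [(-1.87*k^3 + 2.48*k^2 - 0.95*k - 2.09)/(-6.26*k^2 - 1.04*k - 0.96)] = (11.7062*k^4 + 3.8896*k^3 - 3.1406*k^2 - 30.9284*k - 1.2616)/(39.1876*k^4 + 13.0208*k^3 + 13.1008*k^2 + 1.9968*k + 0.9216)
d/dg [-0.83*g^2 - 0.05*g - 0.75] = -1.66*g - 0.05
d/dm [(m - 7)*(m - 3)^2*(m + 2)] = 4*m^3 - 33*m^2 + 50*m + 39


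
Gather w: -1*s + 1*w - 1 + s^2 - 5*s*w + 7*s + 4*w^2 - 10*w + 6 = s^2 + 6*s + 4*w^2 + w*(-5*s - 9) + 5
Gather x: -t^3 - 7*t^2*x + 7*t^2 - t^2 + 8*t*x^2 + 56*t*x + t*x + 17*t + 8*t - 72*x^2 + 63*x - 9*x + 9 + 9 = -t^3 + 6*t^2 + 25*t + x^2*(8*t - 72) + x*(-7*t^2 + 57*t + 54) + 18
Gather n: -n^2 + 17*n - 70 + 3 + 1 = -n^2 + 17*n - 66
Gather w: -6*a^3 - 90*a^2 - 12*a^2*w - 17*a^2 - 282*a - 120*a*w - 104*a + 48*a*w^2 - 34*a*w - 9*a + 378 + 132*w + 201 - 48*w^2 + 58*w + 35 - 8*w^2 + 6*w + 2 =-6*a^3 - 107*a^2 - 395*a + w^2*(48*a - 56) + w*(-12*a^2 - 154*a + 196) + 616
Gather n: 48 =48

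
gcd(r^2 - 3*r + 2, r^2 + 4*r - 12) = r - 2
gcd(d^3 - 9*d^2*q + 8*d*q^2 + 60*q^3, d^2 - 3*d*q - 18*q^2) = -d + 6*q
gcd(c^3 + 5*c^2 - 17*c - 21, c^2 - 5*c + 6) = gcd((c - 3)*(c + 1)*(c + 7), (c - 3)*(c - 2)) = c - 3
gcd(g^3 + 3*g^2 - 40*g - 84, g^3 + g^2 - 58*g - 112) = g^2 + 9*g + 14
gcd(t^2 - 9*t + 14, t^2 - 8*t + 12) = t - 2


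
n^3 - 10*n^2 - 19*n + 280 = (n - 8)*(n - 7)*(n + 5)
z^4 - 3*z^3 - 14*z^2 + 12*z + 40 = (z - 5)*(z - 2)*(z + 2)^2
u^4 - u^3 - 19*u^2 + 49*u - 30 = (u - 3)*(u - 2)*(u - 1)*(u + 5)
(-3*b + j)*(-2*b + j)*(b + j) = 6*b^3 + b^2*j - 4*b*j^2 + j^3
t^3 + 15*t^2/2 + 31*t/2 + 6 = (t + 1/2)*(t + 3)*(t + 4)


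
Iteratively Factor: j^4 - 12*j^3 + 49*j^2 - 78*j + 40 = (j - 5)*(j^3 - 7*j^2 + 14*j - 8) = (j - 5)*(j - 4)*(j^2 - 3*j + 2) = (j - 5)*(j - 4)*(j - 2)*(j - 1)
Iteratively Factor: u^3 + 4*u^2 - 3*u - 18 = (u + 3)*(u^2 + u - 6) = (u - 2)*(u + 3)*(u + 3)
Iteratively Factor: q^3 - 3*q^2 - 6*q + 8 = (q - 1)*(q^2 - 2*q - 8) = (q - 4)*(q - 1)*(q + 2)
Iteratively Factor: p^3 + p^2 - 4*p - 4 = (p + 1)*(p^2 - 4) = (p - 2)*(p + 1)*(p + 2)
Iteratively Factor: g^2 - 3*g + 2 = (g - 1)*(g - 2)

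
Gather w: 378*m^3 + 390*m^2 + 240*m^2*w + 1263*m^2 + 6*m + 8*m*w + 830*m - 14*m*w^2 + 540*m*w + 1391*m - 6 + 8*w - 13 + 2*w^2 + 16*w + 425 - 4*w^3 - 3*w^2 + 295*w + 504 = 378*m^3 + 1653*m^2 + 2227*m - 4*w^3 + w^2*(-14*m - 1) + w*(240*m^2 + 548*m + 319) + 910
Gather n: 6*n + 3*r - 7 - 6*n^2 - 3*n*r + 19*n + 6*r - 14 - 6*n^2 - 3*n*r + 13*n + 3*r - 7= -12*n^2 + n*(38 - 6*r) + 12*r - 28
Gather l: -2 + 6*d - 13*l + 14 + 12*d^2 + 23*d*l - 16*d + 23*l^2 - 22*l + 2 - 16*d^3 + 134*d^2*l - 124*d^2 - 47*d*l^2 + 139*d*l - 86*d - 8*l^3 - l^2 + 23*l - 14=-16*d^3 - 112*d^2 - 96*d - 8*l^3 + l^2*(22 - 47*d) + l*(134*d^2 + 162*d - 12)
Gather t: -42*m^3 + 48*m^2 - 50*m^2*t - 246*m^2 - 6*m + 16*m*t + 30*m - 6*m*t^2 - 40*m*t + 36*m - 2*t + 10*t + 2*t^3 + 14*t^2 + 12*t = -42*m^3 - 198*m^2 + 60*m + 2*t^3 + t^2*(14 - 6*m) + t*(-50*m^2 - 24*m + 20)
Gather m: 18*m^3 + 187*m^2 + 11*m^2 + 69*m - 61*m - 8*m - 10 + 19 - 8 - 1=18*m^3 + 198*m^2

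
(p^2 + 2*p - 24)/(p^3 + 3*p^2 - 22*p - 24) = 1/(p + 1)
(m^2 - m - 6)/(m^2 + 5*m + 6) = (m - 3)/(m + 3)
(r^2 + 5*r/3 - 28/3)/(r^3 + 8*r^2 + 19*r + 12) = (r - 7/3)/(r^2 + 4*r + 3)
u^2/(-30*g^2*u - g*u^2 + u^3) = u/(-30*g^2 - g*u + u^2)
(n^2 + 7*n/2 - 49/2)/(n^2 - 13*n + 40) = (2*n^2 + 7*n - 49)/(2*(n^2 - 13*n + 40))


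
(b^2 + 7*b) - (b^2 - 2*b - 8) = 9*b + 8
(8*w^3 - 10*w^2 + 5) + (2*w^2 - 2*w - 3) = 8*w^3 - 8*w^2 - 2*w + 2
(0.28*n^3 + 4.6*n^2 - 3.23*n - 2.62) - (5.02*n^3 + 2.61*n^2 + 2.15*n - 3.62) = -4.74*n^3 + 1.99*n^2 - 5.38*n + 1.0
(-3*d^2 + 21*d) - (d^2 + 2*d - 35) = -4*d^2 + 19*d + 35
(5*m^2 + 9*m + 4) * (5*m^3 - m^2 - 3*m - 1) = 25*m^5 + 40*m^4 - 4*m^3 - 36*m^2 - 21*m - 4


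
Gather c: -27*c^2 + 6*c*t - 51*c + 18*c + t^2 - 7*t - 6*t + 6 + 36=-27*c^2 + c*(6*t - 33) + t^2 - 13*t + 42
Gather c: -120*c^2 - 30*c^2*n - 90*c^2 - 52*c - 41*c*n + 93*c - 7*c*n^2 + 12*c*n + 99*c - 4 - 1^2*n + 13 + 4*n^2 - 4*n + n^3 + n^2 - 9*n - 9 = c^2*(-30*n - 210) + c*(-7*n^2 - 29*n + 140) + n^3 + 5*n^2 - 14*n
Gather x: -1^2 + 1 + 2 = 2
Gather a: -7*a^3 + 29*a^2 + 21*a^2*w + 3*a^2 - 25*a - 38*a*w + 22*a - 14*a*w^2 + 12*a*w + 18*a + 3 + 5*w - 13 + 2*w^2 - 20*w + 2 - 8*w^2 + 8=-7*a^3 + a^2*(21*w + 32) + a*(-14*w^2 - 26*w + 15) - 6*w^2 - 15*w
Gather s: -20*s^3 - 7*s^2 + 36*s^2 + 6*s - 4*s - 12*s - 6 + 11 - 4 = -20*s^3 + 29*s^2 - 10*s + 1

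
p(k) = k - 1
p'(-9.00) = 1.00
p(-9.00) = -10.00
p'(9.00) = 1.00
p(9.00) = 8.00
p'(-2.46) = 1.00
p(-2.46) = -3.46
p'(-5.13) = 1.00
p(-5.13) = -6.13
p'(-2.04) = 1.00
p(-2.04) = -3.04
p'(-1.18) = 1.00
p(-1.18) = -2.18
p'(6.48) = 1.00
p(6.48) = 5.48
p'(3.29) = 1.00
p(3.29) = 2.29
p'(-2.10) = 1.00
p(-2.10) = -3.10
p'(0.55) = 1.00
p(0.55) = -0.45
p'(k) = 1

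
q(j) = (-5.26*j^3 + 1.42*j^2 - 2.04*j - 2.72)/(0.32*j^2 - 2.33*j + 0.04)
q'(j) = (2.33 - 0.64*j)*(-5.26*j^3 + 1.42*j^2 - 2.04*j - 2.72)/(0.32*j^2 - 2.33*j + 0.04)^2 + (-15.78*j^2 + 2.84*j - 2.04)/(0.32*j^2 - 2.33*j + 0.04) = (-1.6832*j^4 + 24.5116*j^3 - 3.287*j^2 + 1.8544*j - 6.4192)/(0.1024*j^4 - 1.4912*j^3 + 5.4545*j^2 - 0.1864*j + 0.0016)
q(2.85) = 29.68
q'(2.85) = 26.77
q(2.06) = 13.78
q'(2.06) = 14.47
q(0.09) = 17.33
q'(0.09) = -224.21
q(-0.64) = 0.33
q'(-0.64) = -5.67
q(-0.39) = -1.40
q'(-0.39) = -9.18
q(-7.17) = 60.96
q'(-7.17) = -12.41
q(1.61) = 8.42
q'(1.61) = 9.52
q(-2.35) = 10.73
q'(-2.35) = -7.51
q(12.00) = -490.75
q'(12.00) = 21.21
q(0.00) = -68.00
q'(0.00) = -4012.00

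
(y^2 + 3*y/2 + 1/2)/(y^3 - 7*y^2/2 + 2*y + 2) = (y + 1)/(y^2 - 4*y + 4)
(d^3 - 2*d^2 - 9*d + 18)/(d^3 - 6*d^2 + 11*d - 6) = (d + 3)/(d - 1)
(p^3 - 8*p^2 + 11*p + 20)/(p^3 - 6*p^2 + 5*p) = (p^2 - 3*p - 4)/(p*(p - 1))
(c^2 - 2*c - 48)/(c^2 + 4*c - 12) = (c - 8)/(c - 2)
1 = 1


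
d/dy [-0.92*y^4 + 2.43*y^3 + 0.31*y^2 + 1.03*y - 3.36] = -3.68*y^3 + 7.29*y^2 + 0.62*y + 1.03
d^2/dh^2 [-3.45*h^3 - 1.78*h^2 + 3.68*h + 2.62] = -20.7*h - 3.56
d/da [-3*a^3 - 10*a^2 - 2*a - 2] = -9*a^2 - 20*a - 2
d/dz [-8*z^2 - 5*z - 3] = -16*z - 5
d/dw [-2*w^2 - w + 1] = -4*w - 1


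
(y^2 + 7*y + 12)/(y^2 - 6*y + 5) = (y^2 + 7*y + 12)/(y^2 - 6*y + 5)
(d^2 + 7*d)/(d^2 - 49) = d/(d - 7)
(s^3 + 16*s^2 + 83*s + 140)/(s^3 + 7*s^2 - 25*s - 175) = (s + 4)/(s - 5)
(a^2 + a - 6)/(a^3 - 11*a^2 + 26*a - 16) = (a + 3)/(a^2 - 9*a + 8)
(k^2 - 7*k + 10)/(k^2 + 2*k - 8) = (k - 5)/(k + 4)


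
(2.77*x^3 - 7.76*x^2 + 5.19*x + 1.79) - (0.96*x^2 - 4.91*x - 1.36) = 2.77*x^3 - 8.72*x^2 + 10.1*x + 3.15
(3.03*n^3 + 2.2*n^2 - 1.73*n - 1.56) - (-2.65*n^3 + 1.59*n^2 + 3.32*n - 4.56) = 5.68*n^3 + 0.61*n^2 - 5.05*n + 3.0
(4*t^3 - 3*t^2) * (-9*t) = -36*t^4 + 27*t^3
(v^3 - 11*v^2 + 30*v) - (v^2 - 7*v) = v^3 - 12*v^2 + 37*v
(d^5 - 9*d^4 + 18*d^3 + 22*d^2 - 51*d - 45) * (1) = d^5 - 9*d^4 + 18*d^3 + 22*d^2 - 51*d - 45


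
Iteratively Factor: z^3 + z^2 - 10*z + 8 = (z - 1)*(z^2 + 2*z - 8) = (z - 2)*(z - 1)*(z + 4)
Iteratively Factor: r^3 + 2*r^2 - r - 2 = (r + 2)*(r^2 - 1) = (r - 1)*(r + 2)*(r + 1)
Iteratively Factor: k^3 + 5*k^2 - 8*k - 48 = (k + 4)*(k^2 + k - 12) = (k - 3)*(k + 4)*(k + 4)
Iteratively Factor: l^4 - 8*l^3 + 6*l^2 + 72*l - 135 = (l - 3)*(l^3 - 5*l^2 - 9*l + 45) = (l - 5)*(l - 3)*(l^2 - 9) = (l - 5)*(l - 3)*(l + 3)*(l - 3)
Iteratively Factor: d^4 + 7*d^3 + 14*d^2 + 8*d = (d)*(d^3 + 7*d^2 + 14*d + 8) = d*(d + 2)*(d^2 + 5*d + 4) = d*(d + 2)*(d + 4)*(d + 1)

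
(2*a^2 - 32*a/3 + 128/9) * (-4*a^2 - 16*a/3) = -8*a^4 + 32*a^3 - 2048*a/27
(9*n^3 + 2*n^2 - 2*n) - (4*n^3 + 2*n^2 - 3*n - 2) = 5*n^3 + n + 2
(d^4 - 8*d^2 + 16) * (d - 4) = d^5 - 4*d^4 - 8*d^3 + 32*d^2 + 16*d - 64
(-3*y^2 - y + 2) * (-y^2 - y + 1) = 3*y^4 + 4*y^3 - 4*y^2 - 3*y + 2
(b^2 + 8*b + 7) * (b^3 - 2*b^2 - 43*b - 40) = b^5 + 6*b^4 - 52*b^3 - 398*b^2 - 621*b - 280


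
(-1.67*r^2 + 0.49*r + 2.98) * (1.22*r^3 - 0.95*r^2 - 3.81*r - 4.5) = -2.0374*r^5 + 2.1843*r^4 + 9.5328*r^3 + 2.8171*r^2 - 13.5588*r - 13.41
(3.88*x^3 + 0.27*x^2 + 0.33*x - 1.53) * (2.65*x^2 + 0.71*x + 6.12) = 10.282*x^5 + 3.4703*x^4 + 24.8118*x^3 - 2.1678*x^2 + 0.9333*x - 9.3636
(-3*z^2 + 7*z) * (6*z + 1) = -18*z^3 + 39*z^2 + 7*z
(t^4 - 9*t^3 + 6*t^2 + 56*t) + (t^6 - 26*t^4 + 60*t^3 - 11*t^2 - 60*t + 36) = t^6 - 25*t^4 + 51*t^3 - 5*t^2 - 4*t + 36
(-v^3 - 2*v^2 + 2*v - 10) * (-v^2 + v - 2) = v^5 + v^4 - 2*v^3 + 16*v^2 - 14*v + 20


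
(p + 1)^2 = p^2 + 2*p + 1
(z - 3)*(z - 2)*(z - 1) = z^3 - 6*z^2 + 11*z - 6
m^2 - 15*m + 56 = (m - 8)*(m - 7)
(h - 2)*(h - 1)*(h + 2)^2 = h^4 + h^3 - 6*h^2 - 4*h + 8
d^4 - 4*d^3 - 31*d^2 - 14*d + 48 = (d - 8)*(d - 1)*(d + 2)*(d + 3)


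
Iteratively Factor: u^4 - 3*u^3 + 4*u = (u - 2)*(u^3 - u^2 - 2*u) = (u - 2)^2*(u^2 + u) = (u - 2)^2*(u + 1)*(u)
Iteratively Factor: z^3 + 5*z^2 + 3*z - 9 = (z + 3)*(z^2 + 2*z - 3) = (z - 1)*(z + 3)*(z + 3)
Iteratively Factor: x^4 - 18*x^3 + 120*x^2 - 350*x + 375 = (x - 5)*(x^3 - 13*x^2 + 55*x - 75) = (x - 5)^2*(x^2 - 8*x + 15) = (x - 5)^3*(x - 3)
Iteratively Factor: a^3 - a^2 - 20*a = (a - 5)*(a^2 + 4*a) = (a - 5)*(a + 4)*(a)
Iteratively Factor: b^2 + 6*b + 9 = (b + 3)*(b + 3)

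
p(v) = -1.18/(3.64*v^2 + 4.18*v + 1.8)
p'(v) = -1.18*(-7.28*v - 4.18)/(3.64*v^2 + 4.18*v + 1.8)^2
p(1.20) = -0.10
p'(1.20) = 0.10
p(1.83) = -0.05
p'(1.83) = 0.04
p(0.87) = -0.14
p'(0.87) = 0.18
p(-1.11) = -0.72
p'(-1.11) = -1.70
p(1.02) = -0.12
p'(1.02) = 0.14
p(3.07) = -0.02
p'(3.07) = 0.01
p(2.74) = -0.03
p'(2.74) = 0.02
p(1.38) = -0.08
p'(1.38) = 0.08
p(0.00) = -0.66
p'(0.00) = 1.52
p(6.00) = -0.01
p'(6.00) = 0.00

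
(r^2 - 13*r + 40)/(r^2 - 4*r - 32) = (r - 5)/(r + 4)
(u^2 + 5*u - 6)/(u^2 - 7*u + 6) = (u + 6)/(u - 6)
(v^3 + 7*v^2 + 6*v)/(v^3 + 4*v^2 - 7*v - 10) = v*(v + 6)/(v^2 + 3*v - 10)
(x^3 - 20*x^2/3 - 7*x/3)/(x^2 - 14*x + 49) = x*(3*x + 1)/(3*(x - 7))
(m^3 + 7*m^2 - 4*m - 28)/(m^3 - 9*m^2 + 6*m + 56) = (m^2 + 5*m - 14)/(m^2 - 11*m + 28)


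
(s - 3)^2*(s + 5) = s^3 - s^2 - 21*s + 45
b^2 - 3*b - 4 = (b - 4)*(b + 1)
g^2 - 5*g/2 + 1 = (g - 2)*(g - 1/2)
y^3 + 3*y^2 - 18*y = y*(y - 3)*(y + 6)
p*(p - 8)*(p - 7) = p^3 - 15*p^2 + 56*p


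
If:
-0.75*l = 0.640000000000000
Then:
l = -0.85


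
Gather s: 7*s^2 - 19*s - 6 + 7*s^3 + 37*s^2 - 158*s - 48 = 7*s^3 + 44*s^2 - 177*s - 54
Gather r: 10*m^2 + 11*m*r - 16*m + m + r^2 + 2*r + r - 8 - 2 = 10*m^2 - 15*m + r^2 + r*(11*m + 3) - 10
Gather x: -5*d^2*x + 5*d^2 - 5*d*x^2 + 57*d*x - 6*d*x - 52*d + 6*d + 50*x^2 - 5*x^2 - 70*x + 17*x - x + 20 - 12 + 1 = 5*d^2 - 46*d + x^2*(45 - 5*d) + x*(-5*d^2 + 51*d - 54) + 9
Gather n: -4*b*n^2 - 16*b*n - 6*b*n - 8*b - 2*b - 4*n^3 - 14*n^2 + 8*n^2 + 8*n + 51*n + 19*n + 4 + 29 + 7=-10*b - 4*n^3 + n^2*(-4*b - 6) + n*(78 - 22*b) + 40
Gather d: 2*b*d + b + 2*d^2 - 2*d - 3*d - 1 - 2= b + 2*d^2 + d*(2*b - 5) - 3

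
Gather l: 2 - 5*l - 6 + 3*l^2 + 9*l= 3*l^2 + 4*l - 4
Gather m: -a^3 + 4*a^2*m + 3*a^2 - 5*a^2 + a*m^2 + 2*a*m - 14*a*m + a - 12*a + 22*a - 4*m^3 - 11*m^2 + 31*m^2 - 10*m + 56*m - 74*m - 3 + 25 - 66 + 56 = -a^3 - 2*a^2 + 11*a - 4*m^3 + m^2*(a + 20) + m*(4*a^2 - 12*a - 28) + 12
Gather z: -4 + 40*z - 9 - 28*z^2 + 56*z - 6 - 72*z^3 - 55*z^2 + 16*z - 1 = -72*z^3 - 83*z^2 + 112*z - 20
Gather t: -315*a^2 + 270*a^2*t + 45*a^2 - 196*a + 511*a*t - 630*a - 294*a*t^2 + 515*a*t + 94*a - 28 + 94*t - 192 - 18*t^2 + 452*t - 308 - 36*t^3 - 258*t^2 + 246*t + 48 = -270*a^2 - 732*a - 36*t^3 + t^2*(-294*a - 276) + t*(270*a^2 + 1026*a + 792) - 480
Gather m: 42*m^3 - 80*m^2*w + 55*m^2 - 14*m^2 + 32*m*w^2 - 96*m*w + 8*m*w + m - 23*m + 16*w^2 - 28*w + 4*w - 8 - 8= 42*m^3 + m^2*(41 - 80*w) + m*(32*w^2 - 88*w - 22) + 16*w^2 - 24*w - 16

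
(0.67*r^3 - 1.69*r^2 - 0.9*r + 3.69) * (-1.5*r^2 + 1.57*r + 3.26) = -1.005*r^5 + 3.5869*r^4 + 0.8809*r^3 - 12.4574*r^2 + 2.8593*r + 12.0294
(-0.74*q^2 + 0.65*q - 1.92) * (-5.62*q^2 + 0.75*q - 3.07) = 4.1588*q^4 - 4.208*q^3 + 13.5497*q^2 - 3.4355*q + 5.8944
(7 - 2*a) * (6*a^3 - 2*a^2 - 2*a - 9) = -12*a^4 + 46*a^3 - 10*a^2 + 4*a - 63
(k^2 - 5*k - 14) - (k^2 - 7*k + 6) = 2*k - 20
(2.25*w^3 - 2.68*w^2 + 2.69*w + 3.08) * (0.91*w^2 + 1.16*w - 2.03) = 2.0475*w^5 + 0.1712*w^4 - 5.2284*w^3 + 11.3636*w^2 - 1.8879*w - 6.2524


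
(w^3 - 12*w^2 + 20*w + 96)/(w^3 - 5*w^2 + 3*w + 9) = (w^3 - 12*w^2 + 20*w + 96)/(w^3 - 5*w^2 + 3*w + 9)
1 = 1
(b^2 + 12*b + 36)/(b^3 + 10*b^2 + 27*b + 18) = (b + 6)/(b^2 + 4*b + 3)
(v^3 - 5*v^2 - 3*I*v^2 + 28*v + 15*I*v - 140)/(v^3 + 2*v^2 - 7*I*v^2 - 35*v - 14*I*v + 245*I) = (v + 4*I)/(v + 7)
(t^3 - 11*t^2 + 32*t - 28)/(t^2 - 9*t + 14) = t - 2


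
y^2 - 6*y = y*(y - 6)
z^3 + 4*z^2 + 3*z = z*(z + 1)*(z + 3)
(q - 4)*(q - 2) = q^2 - 6*q + 8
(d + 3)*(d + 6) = d^2 + 9*d + 18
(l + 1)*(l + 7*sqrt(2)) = l^2 + l + 7*sqrt(2)*l + 7*sqrt(2)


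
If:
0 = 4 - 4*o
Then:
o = 1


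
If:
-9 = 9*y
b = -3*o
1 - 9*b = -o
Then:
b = 3/28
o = -1/28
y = -1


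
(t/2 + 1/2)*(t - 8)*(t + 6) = t^3/2 - t^2/2 - 25*t - 24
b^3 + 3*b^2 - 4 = (b - 1)*(b + 2)^2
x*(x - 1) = x^2 - x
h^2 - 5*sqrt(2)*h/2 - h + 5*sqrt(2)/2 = (h - 1)*(h - 5*sqrt(2)/2)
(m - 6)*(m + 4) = m^2 - 2*m - 24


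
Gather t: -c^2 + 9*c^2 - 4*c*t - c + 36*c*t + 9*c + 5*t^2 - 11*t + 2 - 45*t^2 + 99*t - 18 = 8*c^2 + 8*c - 40*t^2 + t*(32*c + 88) - 16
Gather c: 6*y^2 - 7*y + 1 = 6*y^2 - 7*y + 1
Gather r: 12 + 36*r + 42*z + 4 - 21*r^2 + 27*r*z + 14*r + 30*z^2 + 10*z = -21*r^2 + r*(27*z + 50) + 30*z^2 + 52*z + 16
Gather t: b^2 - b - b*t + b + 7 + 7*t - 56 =b^2 + t*(7 - b) - 49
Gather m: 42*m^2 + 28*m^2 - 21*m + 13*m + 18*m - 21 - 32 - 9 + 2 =70*m^2 + 10*m - 60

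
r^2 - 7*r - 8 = (r - 8)*(r + 1)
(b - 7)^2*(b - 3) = b^3 - 17*b^2 + 91*b - 147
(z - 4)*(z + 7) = z^2 + 3*z - 28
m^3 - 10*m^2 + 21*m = m*(m - 7)*(m - 3)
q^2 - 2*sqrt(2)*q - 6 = (q - 3*sqrt(2))*(q + sqrt(2))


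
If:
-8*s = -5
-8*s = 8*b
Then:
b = -5/8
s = 5/8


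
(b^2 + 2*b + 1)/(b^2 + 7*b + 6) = (b + 1)/(b + 6)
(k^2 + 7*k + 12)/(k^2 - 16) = (k + 3)/(k - 4)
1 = 1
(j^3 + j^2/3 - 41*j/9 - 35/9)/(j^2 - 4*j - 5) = (9*j^2 - 6*j - 35)/(9*(j - 5))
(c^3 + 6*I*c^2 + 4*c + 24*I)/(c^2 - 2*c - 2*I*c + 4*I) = (c^2 + 8*I*c - 12)/(c - 2)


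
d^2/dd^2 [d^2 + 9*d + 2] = 2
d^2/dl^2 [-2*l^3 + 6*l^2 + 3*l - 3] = 12 - 12*l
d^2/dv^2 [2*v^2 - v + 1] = 4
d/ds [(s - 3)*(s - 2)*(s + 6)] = 3*s^2 + 2*s - 24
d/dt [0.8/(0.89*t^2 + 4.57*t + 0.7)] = (-1.424*t - 3.656)/(0.89*t^2 + 4.57*t + 0.7)^2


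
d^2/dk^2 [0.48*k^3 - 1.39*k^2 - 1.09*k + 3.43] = 2.88*k - 2.78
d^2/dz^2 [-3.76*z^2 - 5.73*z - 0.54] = -7.52000000000000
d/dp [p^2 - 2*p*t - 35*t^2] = 2*p - 2*t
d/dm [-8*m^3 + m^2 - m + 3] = -24*m^2 + 2*m - 1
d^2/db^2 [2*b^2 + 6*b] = 4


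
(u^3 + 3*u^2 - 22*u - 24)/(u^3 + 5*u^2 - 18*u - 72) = (u + 1)/(u + 3)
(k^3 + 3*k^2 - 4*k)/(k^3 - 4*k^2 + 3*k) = (k + 4)/(k - 3)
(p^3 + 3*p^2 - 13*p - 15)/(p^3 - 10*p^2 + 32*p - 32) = (p^3 + 3*p^2 - 13*p - 15)/(p^3 - 10*p^2 + 32*p - 32)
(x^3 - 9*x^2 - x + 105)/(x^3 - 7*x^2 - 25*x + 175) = (x + 3)/(x + 5)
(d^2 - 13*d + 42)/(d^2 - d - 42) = (d - 6)/(d + 6)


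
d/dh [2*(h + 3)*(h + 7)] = 4*h + 20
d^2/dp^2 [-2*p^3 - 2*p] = -12*p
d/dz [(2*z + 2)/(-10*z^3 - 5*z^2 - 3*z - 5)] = 2*(20*z^3 + 35*z^2 + 10*z - 2)/(100*z^6 + 100*z^5 + 85*z^4 + 130*z^3 + 59*z^2 + 30*z + 25)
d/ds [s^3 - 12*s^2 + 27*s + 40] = 3*s^2 - 24*s + 27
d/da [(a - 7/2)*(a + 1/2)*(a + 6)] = 3*a^2 + 6*a - 79/4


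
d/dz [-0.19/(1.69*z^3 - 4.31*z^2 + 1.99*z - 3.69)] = (0.9633*z^2 - 1.6378*z + 0.3781)/(1.69*z^3 - 4.31*z^2 + 1.99*z - 3.69)^2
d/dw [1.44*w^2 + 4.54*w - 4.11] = 2.88*w + 4.54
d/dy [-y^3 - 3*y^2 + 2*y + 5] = -3*y^2 - 6*y + 2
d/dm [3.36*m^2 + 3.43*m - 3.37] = 6.72*m + 3.43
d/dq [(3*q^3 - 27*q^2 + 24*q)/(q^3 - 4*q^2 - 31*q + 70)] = 3*(5*q^4 - 78*q^3 + 521*q^2 - 1260*q + 560)/(q^6 - 8*q^5 - 46*q^4 + 388*q^3 + 401*q^2 - 4340*q + 4900)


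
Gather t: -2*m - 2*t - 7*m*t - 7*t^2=-2*m - 7*t^2 + t*(-7*m - 2)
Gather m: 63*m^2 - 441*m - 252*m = 63*m^2 - 693*m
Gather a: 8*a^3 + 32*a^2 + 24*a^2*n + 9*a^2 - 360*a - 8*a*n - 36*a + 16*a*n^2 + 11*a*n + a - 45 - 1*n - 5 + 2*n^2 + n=8*a^3 + a^2*(24*n + 41) + a*(16*n^2 + 3*n - 395) + 2*n^2 - 50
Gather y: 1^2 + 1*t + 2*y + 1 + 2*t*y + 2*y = t + y*(2*t + 4) + 2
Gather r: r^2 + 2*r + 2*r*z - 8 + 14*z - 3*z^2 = r^2 + r*(2*z + 2) - 3*z^2 + 14*z - 8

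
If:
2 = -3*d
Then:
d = -2/3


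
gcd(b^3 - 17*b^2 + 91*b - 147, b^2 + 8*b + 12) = 1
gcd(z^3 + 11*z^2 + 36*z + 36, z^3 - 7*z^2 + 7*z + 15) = 1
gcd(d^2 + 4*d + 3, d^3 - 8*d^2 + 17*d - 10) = 1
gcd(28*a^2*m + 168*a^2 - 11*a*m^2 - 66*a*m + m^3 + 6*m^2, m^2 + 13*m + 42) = m + 6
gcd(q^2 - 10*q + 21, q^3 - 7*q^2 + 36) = q - 3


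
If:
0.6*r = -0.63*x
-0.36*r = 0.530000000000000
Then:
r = -1.47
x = 1.40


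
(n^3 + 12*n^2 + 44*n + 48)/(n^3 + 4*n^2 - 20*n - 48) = (n + 4)/(n - 4)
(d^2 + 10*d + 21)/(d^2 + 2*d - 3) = (d + 7)/(d - 1)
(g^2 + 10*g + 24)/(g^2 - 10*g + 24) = (g^2 + 10*g + 24)/(g^2 - 10*g + 24)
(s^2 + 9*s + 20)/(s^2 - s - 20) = (s + 5)/(s - 5)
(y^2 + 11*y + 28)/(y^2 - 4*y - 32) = (y + 7)/(y - 8)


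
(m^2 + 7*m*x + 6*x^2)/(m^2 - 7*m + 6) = (m^2 + 7*m*x + 6*x^2)/(m^2 - 7*m + 6)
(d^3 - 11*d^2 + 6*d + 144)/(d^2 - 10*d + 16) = (d^2 - 3*d - 18)/(d - 2)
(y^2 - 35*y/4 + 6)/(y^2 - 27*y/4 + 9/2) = (y - 8)/(y - 6)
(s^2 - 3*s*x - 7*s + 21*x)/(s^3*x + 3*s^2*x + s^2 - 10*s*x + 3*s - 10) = (s^2 - 3*s*x - 7*s + 21*x)/(s^3*x + 3*s^2*x + s^2 - 10*s*x + 3*s - 10)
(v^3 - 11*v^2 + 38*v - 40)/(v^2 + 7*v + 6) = (v^3 - 11*v^2 + 38*v - 40)/(v^2 + 7*v + 6)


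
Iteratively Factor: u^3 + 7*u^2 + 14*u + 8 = (u + 4)*(u^2 + 3*u + 2) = (u + 1)*(u + 4)*(u + 2)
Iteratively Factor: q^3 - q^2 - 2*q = (q)*(q^2 - q - 2) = q*(q - 2)*(q + 1)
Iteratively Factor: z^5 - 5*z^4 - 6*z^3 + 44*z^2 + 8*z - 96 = (z - 2)*(z^4 - 3*z^3 - 12*z^2 + 20*z + 48) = (z - 2)*(z + 2)*(z^3 - 5*z^2 - 2*z + 24) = (z - 3)*(z - 2)*(z + 2)*(z^2 - 2*z - 8) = (z - 4)*(z - 3)*(z - 2)*(z + 2)*(z + 2)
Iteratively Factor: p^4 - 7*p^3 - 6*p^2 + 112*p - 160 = (p + 4)*(p^3 - 11*p^2 + 38*p - 40) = (p - 2)*(p + 4)*(p^2 - 9*p + 20) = (p - 4)*(p - 2)*(p + 4)*(p - 5)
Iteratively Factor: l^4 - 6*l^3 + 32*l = (l - 4)*(l^3 - 2*l^2 - 8*l) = l*(l - 4)*(l^2 - 2*l - 8) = l*(l - 4)*(l + 2)*(l - 4)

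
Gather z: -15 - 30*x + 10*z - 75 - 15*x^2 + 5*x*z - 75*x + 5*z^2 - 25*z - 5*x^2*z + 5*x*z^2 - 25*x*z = -15*x^2 - 105*x + z^2*(5*x + 5) + z*(-5*x^2 - 20*x - 15) - 90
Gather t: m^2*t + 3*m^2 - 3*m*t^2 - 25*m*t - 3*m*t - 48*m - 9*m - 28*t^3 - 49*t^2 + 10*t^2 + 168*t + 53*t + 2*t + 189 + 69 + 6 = 3*m^2 - 57*m - 28*t^3 + t^2*(-3*m - 39) + t*(m^2 - 28*m + 223) + 264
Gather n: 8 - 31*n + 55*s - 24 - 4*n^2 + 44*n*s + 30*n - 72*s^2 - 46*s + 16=-4*n^2 + n*(44*s - 1) - 72*s^2 + 9*s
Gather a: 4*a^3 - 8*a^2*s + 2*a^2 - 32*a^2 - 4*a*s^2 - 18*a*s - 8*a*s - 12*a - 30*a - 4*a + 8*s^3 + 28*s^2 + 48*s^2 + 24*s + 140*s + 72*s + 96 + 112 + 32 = 4*a^3 + a^2*(-8*s - 30) + a*(-4*s^2 - 26*s - 46) + 8*s^3 + 76*s^2 + 236*s + 240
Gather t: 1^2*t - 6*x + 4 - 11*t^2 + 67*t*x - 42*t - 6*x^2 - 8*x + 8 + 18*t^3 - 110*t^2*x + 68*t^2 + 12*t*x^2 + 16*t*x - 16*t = 18*t^3 + t^2*(57 - 110*x) + t*(12*x^2 + 83*x - 57) - 6*x^2 - 14*x + 12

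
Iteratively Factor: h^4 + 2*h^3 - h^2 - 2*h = (h + 1)*(h^3 + h^2 - 2*h) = (h - 1)*(h + 1)*(h^2 + 2*h) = h*(h - 1)*(h + 1)*(h + 2)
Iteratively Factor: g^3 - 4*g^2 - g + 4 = (g + 1)*(g^2 - 5*g + 4) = (g - 4)*(g + 1)*(g - 1)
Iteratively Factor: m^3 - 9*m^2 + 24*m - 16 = (m - 4)*(m^2 - 5*m + 4) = (m - 4)*(m - 1)*(m - 4)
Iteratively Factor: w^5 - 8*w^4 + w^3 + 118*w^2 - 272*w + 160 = (w - 1)*(w^4 - 7*w^3 - 6*w^2 + 112*w - 160) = (w - 2)*(w - 1)*(w^3 - 5*w^2 - 16*w + 80) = (w - 5)*(w - 2)*(w - 1)*(w^2 - 16) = (w - 5)*(w - 4)*(w - 2)*(w - 1)*(w + 4)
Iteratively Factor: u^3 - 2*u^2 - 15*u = (u - 5)*(u^2 + 3*u) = u*(u - 5)*(u + 3)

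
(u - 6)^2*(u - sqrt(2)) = u^3 - 12*u^2 - sqrt(2)*u^2 + 12*sqrt(2)*u + 36*u - 36*sqrt(2)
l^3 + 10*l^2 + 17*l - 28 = (l - 1)*(l + 4)*(l + 7)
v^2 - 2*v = v*(v - 2)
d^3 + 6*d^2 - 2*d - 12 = (d + 6)*(d - sqrt(2))*(d + sqrt(2))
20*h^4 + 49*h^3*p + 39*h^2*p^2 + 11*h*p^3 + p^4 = (h + p)^2*(4*h + p)*(5*h + p)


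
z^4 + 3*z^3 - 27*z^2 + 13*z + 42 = (z - 3)*(z - 2)*(z + 1)*(z + 7)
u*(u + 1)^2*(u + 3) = u^4 + 5*u^3 + 7*u^2 + 3*u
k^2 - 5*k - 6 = (k - 6)*(k + 1)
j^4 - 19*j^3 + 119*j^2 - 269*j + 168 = (j - 8)*(j - 7)*(j - 3)*(j - 1)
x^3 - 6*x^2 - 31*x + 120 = (x - 8)*(x - 3)*(x + 5)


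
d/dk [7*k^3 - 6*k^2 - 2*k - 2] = 21*k^2 - 12*k - 2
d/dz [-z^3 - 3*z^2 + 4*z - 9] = -3*z^2 - 6*z + 4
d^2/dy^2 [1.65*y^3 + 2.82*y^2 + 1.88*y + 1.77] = 9.9*y + 5.64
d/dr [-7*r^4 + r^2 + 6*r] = -28*r^3 + 2*r + 6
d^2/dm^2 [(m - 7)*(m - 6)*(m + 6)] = 6*m - 14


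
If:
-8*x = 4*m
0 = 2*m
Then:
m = 0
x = 0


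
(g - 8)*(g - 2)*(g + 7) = g^3 - 3*g^2 - 54*g + 112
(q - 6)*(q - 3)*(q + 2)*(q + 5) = q^4 - 2*q^3 - 35*q^2 + 36*q + 180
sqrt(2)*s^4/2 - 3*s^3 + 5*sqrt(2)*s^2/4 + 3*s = s*(s - 2*sqrt(2))*(s - 3*sqrt(2)/2)*(sqrt(2)*s/2 + 1/2)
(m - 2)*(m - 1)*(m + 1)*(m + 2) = m^4 - 5*m^2 + 4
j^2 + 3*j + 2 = (j + 1)*(j + 2)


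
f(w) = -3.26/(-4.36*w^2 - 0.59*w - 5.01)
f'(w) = -3.26*(8.72*w + 0.59)/(-4.36*w^2 - 0.59*w - 5.01)^2 = (-28.4272*w - 1.9234)/(4.36*w^2 + 0.59*w + 5.01)^2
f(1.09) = 0.30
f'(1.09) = -0.28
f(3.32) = 0.06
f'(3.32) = -0.03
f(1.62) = 0.19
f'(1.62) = -0.16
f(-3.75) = 0.05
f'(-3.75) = 0.03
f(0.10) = 0.64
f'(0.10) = -0.18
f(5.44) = 0.02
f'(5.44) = -0.01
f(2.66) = 0.09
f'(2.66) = -0.06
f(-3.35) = 0.06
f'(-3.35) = 0.03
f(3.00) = 0.07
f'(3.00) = -0.04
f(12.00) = 0.01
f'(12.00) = -0.00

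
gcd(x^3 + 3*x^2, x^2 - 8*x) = x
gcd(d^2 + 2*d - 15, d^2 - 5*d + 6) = d - 3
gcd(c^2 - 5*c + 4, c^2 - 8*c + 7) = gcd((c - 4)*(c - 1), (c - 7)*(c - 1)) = c - 1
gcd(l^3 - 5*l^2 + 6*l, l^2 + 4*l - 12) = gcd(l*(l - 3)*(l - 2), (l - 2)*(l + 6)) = l - 2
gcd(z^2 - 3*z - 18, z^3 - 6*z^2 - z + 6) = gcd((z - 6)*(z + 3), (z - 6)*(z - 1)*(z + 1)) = z - 6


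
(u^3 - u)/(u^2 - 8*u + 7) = u*(u + 1)/(u - 7)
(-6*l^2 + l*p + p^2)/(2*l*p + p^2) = (-6*l^2 + l*p + p^2)/(p*(2*l + p))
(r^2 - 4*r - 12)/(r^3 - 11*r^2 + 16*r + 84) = 1/(r - 7)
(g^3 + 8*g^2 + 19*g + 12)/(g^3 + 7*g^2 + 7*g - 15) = (g^2 + 5*g + 4)/(g^2 + 4*g - 5)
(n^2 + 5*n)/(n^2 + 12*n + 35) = n/(n + 7)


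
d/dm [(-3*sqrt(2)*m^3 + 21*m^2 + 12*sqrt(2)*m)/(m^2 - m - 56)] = 3*(-m*(2*m - 1)*(-sqrt(2)*m^2 + 7*m + 4*sqrt(2)) + (-m^2 + m + 56)*(3*sqrt(2)*m^2 - 14*m - 4*sqrt(2)))/(-m^2 + m + 56)^2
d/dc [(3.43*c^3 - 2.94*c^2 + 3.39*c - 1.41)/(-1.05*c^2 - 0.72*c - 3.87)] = (-3.6015*c^4 - 4.9392*c^3 - 34.146*c^2 + 19.7946*c - 14.1345)/(1.1025*c^4 + 1.512*c^3 + 8.6454*c^2 + 5.5728*c + 14.9769)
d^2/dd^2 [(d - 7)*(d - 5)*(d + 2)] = 6*d - 20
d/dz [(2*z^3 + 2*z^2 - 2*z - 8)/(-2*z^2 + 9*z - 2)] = 2*(-2*z^4 + 18*z^3 + z^2 - 20*z + 38)/(4*z^4 - 36*z^3 + 89*z^2 - 36*z + 4)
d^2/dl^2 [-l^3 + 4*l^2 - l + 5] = 8 - 6*l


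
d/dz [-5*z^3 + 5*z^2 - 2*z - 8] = -15*z^2 + 10*z - 2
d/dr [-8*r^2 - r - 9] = -16*r - 1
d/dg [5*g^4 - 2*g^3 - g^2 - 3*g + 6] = 20*g^3 - 6*g^2 - 2*g - 3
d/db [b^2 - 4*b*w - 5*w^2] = 2*b - 4*w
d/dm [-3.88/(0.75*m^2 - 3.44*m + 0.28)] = (5.82*m - 13.3472)/(0.75*m^2 - 3.44*m + 0.28)^2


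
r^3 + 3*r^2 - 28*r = r*(r - 4)*(r + 7)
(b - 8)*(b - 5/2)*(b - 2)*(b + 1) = b^4 - 23*b^3/2 + 57*b^2/2 + b - 40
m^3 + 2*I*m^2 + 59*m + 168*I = (m - 8*I)*(m + 3*I)*(m + 7*I)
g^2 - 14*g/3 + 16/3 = (g - 8/3)*(g - 2)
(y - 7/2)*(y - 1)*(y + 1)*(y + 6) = y^4 + 5*y^3/2 - 22*y^2 - 5*y/2 + 21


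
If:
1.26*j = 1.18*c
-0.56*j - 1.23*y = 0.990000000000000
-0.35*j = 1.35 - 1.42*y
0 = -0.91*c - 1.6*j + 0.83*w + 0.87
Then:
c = -2.67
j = -2.50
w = -8.80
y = 0.33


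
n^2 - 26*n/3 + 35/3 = (n - 7)*(n - 5/3)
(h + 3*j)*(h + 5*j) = h^2 + 8*h*j + 15*j^2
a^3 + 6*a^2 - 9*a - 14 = (a - 2)*(a + 1)*(a + 7)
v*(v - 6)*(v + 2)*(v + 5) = v^4 + v^3 - 32*v^2 - 60*v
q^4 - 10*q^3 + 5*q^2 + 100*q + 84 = (q - 7)*(q - 6)*(q + 1)*(q + 2)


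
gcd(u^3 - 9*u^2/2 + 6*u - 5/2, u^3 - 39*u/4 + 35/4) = u^2 - 7*u/2 + 5/2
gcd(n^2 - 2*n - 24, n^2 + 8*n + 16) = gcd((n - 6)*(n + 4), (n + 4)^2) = n + 4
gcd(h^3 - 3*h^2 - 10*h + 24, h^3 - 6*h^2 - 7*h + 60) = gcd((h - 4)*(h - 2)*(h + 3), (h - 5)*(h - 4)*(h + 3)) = h^2 - h - 12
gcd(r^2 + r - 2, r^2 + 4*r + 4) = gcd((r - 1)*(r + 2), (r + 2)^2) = r + 2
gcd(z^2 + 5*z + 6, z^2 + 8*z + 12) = z + 2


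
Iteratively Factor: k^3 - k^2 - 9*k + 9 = (k - 3)*(k^2 + 2*k - 3) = (k - 3)*(k - 1)*(k + 3)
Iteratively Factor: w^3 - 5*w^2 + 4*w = (w - 1)*(w^2 - 4*w) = (w - 4)*(w - 1)*(w)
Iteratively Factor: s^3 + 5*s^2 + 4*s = (s)*(s^2 + 5*s + 4) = s*(s + 1)*(s + 4)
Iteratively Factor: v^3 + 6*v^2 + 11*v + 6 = (v + 3)*(v^2 + 3*v + 2) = (v + 1)*(v + 3)*(v + 2)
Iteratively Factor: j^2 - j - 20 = (j - 5)*(j + 4)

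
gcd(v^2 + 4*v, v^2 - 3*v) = v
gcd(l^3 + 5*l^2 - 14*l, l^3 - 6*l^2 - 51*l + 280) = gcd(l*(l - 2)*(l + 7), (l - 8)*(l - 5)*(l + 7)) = l + 7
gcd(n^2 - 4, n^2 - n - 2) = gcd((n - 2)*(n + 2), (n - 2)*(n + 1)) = n - 2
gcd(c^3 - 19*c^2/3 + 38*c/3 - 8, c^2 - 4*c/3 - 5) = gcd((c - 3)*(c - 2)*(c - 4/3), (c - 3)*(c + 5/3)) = c - 3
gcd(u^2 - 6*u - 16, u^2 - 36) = 1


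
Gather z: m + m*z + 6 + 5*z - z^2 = m - z^2 + z*(m + 5) + 6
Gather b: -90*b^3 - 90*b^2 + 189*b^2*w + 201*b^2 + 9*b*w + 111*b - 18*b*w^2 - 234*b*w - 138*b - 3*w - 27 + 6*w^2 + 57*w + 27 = -90*b^3 + b^2*(189*w + 111) + b*(-18*w^2 - 225*w - 27) + 6*w^2 + 54*w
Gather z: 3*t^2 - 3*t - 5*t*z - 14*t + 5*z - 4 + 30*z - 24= 3*t^2 - 17*t + z*(35 - 5*t) - 28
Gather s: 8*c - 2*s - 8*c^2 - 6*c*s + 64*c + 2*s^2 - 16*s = -8*c^2 + 72*c + 2*s^2 + s*(-6*c - 18)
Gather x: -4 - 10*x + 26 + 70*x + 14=60*x + 36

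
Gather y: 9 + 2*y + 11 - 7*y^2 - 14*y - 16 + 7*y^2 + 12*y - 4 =0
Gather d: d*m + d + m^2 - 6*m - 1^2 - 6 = d*(m + 1) + m^2 - 6*m - 7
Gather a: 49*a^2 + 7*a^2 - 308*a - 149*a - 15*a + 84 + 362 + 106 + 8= 56*a^2 - 472*a + 560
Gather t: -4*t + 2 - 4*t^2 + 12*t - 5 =-4*t^2 + 8*t - 3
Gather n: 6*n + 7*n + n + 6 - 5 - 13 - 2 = 14*n - 14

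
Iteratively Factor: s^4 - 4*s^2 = (s)*(s^3 - 4*s) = s*(s - 2)*(s^2 + 2*s) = s*(s - 2)*(s + 2)*(s)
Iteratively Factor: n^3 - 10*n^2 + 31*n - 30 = (n - 5)*(n^2 - 5*n + 6) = (n - 5)*(n - 2)*(n - 3)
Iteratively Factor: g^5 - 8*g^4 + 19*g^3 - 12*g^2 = (g)*(g^4 - 8*g^3 + 19*g^2 - 12*g) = g^2*(g^3 - 8*g^2 + 19*g - 12) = g^2*(g - 3)*(g^2 - 5*g + 4) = g^2*(g - 4)*(g - 3)*(g - 1)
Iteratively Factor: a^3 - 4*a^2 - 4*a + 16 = (a - 4)*(a^2 - 4) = (a - 4)*(a - 2)*(a + 2)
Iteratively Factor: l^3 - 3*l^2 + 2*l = (l - 1)*(l^2 - 2*l) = (l - 2)*(l - 1)*(l)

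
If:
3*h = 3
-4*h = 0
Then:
No Solution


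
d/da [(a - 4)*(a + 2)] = 2*a - 2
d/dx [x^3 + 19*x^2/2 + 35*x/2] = 3*x^2 + 19*x + 35/2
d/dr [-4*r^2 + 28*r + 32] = 28 - 8*r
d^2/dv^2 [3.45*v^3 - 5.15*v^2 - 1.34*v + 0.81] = 20.7*v - 10.3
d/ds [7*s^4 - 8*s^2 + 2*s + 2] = 28*s^3 - 16*s + 2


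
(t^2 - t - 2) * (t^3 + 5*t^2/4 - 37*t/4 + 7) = t^5 + t^4/4 - 25*t^3/2 + 55*t^2/4 + 23*t/2 - 14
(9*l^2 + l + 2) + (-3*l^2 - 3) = 6*l^2 + l - 1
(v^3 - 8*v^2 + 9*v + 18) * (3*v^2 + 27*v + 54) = 3*v^5 + 3*v^4 - 135*v^3 - 135*v^2 + 972*v + 972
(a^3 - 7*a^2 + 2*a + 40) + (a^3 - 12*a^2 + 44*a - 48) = 2*a^3 - 19*a^2 + 46*a - 8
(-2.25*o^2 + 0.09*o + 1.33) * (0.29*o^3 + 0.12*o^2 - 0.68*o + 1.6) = -0.6525*o^5 - 0.2439*o^4 + 1.9265*o^3 - 3.5016*o^2 - 0.7604*o + 2.128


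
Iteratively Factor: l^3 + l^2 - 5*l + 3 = (l - 1)*(l^2 + 2*l - 3) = (l - 1)^2*(l + 3)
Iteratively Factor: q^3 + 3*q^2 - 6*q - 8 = (q + 1)*(q^2 + 2*q - 8) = (q + 1)*(q + 4)*(q - 2)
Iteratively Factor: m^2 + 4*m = (m + 4)*(m)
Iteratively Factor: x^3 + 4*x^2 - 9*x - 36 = (x + 3)*(x^2 + x - 12) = (x - 3)*(x + 3)*(x + 4)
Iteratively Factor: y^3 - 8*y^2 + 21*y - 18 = (y - 3)*(y^2 - 5*y + 6) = (y - 3)^2*(y - 2)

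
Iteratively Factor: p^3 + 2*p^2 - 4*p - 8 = (p + 2)*(p^2 - 4) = (p + 2)^2*(p - 2)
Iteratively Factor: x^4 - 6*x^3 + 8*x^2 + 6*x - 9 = (x + 1)*(x^3 - 7*x^2 + 15*x - 9) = (x - 1)*(x + 1)*(x^2 - 6*x + 9) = (x - 3)*(x - 1)*(x + 1)*(x - 3)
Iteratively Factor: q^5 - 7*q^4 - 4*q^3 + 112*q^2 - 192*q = (q + 4)*(q^4 - 11*q^3 + 40*q^2 - 48*q) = (q - 4)*(q + 4)*(q^3 - 7*q^2 + 12*q) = q*(q - 4)*(q + 4)*(q^2 - 7*q + 12) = q*(q - 4)^2*(q + 4)*(q - 3)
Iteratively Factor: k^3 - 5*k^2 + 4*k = (k)*(k^2 - 5*k + 4) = k*(k - 4)*(k - 1)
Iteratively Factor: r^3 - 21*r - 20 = (r + 4)*(r^2 - 4*r - 5) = (r - 5)*(r + 4)*(r + 1)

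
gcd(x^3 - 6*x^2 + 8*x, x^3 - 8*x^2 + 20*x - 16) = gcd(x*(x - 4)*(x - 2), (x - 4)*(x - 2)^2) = x^2 - 6*x + 8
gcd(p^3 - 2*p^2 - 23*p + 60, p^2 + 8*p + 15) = p + 5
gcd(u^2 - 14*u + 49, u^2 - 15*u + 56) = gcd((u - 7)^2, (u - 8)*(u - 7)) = u - 7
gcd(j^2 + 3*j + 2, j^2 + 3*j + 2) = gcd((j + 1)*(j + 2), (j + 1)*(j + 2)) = j^2 + 3*j + 2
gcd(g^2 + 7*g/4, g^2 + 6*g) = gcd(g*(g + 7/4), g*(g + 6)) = g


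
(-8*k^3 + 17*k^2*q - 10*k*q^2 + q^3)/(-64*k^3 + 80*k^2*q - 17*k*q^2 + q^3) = (-k + q)/(-8*k + q)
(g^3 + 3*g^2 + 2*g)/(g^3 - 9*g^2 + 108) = g*(g^2 + 3*g + 2)/(g^3 - 9*g^2 + 108)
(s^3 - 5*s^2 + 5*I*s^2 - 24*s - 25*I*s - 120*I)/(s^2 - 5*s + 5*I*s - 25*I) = (s^2 - 5*s - 24)/(s - 5)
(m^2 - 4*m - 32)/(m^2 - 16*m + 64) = (m + 4)/(m - 8)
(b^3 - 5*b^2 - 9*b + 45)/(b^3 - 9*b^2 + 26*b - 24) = (b^2 - 2*b - 15)/(b^2 - 6*b + 8)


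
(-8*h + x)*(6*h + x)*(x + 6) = -48*h^2*x - 288*h^2 - 2*h*x^2 - 12*h*x + x^3 + 6*x^2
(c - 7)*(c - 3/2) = c^2 - 17*c/2 + 21/2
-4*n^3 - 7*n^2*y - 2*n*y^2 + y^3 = (-4*n + y)*(n + y)^2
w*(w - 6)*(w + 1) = w^3 - 5*w^2 - 6*w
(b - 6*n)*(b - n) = b^2 - 7*b*n + 6*n^2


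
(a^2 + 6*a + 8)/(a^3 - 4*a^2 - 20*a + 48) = (a + 2)/(a^2 - 8*a + 12)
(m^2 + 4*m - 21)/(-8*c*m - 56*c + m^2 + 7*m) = (3 - m)/(8*c - m)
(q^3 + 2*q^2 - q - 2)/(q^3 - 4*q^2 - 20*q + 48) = (q^3 + 2*q^2 - q - 2)/(q^3 - 4*q^2 - 20*q + 48)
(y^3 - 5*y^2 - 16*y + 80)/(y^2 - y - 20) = y - 4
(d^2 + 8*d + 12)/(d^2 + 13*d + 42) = (d + 2)/(d + 7)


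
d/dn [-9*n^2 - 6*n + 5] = -18*n - 6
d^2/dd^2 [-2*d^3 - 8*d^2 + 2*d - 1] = -12*d - 16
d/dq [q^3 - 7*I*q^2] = q*(3*q - 14*I)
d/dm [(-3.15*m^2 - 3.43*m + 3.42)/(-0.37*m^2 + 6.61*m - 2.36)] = (-22.0906*m^2 + 17.3988*m - 14.5114)/(0.1369*m^4 - 4.8914*m^3 + 45.4385*m^2 - 31.1992*m + 5.5696)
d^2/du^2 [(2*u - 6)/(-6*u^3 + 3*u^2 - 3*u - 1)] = 12*(-3*(u - 3)*(6*u^2 - 2*u + 1)^2 + (6*u^2 - 2*u + (u - 3)*(6*u - 1) + 1)*(6*u^3 - 3*u^2 + 3*u + 1))/(6*u^3 - 3*u^2 + 3*u + 1)^3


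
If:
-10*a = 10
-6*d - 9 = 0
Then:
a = -1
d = -3/2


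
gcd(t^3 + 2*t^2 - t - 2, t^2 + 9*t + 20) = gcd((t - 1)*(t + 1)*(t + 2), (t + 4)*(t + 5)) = 1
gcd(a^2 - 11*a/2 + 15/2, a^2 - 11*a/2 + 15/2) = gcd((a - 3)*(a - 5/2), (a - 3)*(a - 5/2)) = a^2 - 11*a/2 + 15/2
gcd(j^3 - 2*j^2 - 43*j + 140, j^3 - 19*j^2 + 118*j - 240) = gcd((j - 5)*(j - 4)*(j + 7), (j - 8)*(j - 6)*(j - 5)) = j - 5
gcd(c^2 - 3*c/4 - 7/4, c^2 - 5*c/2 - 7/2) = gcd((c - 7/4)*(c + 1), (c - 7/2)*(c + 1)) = c + 1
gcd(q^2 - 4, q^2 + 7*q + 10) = q + 2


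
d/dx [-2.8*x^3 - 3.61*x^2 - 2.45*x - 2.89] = -8.4*x^2 - 7.22*x - 2.45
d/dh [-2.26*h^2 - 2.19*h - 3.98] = -4.52*h - 2.19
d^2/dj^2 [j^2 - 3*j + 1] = 2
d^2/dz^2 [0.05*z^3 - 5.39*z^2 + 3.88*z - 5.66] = 0.3*z - 10.78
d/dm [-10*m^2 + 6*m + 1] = 6 - 20*m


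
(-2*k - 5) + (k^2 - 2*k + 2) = k^2 - 4*k - 3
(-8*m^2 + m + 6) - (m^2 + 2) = -9*m^2 + m + 4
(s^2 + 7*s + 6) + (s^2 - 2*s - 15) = 2*s^2 + 5*s - 9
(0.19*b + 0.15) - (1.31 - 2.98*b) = 3.17*b - 1.16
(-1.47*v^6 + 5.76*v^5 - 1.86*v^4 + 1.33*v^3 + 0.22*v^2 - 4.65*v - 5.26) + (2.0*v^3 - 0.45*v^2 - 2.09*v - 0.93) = -1.47*v^6 + 5.76*v^5 - 1.86*v^4 + 3.33*v^3 - 0.23*v^2 - 6.74*v - 6.19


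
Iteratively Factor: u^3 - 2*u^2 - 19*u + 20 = (u + 4)*(u^2 - 6*u + 5) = (u - 5)*(u + 4)*(u - 1)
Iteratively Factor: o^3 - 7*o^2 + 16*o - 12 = (o - 2)*(o^2 - 5*o + 6) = (o - 2)^2*(o - 3)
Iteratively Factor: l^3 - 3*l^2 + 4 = (l - 2)*(l^2 - l - 2) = (l - 2)*(l + 1)*(l - 2)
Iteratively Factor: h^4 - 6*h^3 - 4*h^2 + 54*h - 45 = (h - 3)*(h^3 - 3*h^2 - 13*h + 15) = (h - 3)*(h + 3)*(h^2 - 6*h + 5) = (h - 3)*(h - 1)*(h + 3)*(h - 5)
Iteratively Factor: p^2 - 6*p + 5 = (p - 5)*(p - 1)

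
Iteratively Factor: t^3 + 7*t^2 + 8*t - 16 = (t - 1)*(t^2 + 8*t + 16) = (t - 1)*(t + 4)*(t + 4)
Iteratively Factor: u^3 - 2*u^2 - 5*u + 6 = (u + 2)*(u^2 - 4*u + 3) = (u - 1)*(u + 2)*(u - 3)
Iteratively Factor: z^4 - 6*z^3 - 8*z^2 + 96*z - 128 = (z + 4)*(z^3 - 10*z^2 + 32*z - 32) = (z - 4)*(z + 4)*(z^2 - 6*z + 8) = (z - 4)*(z - 2)*(z + 4)*(z - 4)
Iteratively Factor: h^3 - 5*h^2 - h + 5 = (h + 1)*(h^2 - 6*h + 5) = (h - 1)*(h + 1)*(h - 5)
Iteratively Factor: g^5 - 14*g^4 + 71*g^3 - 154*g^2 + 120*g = (g - 3)*(g^4 - 11*g^3 + 38*g^2 - 40*g) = g*(g - 3)*(g^3 - 11*g^2 + 38*g - 40) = g*(g - 5)*(g - 3)*(g^2 - 6*g + 8) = g*(g - 5)*(g - 3)*(g - 2)*(g - 4)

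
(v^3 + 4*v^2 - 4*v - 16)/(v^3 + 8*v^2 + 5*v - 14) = (v^2 + 2*v - 8)/(v^2 + 6*v - 7)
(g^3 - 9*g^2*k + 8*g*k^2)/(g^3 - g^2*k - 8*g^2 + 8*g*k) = (g - 8*k)/(g - 8)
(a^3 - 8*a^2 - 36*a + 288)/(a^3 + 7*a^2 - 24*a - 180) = (a^2 - 14*a + 48)/(a^2 + a - 30)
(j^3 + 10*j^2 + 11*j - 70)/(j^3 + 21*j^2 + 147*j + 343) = (j^2 + 3*j - 10)/(j^2 + 14*j + 49)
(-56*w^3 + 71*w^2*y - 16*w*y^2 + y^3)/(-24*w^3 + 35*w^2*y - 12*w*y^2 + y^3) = (-7*w + y)/(-3*w + y)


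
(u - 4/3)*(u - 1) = u^2 - 7*u/3 + 4/3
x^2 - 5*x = x*(x - 5)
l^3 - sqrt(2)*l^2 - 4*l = l*(l - 2*sqrt(2))*(l + sqrt(2))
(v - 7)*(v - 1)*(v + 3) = v^3 - 5*v^2 - 17*v + 21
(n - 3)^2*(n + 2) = n^3 - 4*n^2 - 3*n + 18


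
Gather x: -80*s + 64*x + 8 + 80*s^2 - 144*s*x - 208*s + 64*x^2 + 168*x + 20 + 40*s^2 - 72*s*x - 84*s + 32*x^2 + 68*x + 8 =120*s^2 - 372*s + 96*x^2 + x*(300 - 216*s) + 36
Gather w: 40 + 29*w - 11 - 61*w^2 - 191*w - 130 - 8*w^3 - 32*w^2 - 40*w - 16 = -8*w^3 - 93*w^2 - 202*w - 117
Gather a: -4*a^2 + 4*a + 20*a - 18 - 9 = -4*a^2 + 24*a - 27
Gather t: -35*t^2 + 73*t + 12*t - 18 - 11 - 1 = -35*t^2 + 85*t - 30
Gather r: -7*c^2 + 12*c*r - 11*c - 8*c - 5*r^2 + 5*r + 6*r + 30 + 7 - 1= -7*c^2 - 19*c - 5*r^2 + r*(12*c + 11) + 36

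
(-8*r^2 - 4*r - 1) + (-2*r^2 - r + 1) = -10*r^2 - 5*r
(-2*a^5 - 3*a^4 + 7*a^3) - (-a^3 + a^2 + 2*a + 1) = -2*a^5 - 3*a^4 + 8*a^3 - a^2 - 2*a - 1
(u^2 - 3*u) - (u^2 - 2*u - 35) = 35 - u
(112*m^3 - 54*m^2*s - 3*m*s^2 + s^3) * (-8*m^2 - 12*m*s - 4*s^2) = -896*m^5 - 912*m^4*s + 224*m^3*s^2 + 244*m^2*s^3 - 4*s^5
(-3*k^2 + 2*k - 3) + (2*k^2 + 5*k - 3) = -k^2 + 7*k - 6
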